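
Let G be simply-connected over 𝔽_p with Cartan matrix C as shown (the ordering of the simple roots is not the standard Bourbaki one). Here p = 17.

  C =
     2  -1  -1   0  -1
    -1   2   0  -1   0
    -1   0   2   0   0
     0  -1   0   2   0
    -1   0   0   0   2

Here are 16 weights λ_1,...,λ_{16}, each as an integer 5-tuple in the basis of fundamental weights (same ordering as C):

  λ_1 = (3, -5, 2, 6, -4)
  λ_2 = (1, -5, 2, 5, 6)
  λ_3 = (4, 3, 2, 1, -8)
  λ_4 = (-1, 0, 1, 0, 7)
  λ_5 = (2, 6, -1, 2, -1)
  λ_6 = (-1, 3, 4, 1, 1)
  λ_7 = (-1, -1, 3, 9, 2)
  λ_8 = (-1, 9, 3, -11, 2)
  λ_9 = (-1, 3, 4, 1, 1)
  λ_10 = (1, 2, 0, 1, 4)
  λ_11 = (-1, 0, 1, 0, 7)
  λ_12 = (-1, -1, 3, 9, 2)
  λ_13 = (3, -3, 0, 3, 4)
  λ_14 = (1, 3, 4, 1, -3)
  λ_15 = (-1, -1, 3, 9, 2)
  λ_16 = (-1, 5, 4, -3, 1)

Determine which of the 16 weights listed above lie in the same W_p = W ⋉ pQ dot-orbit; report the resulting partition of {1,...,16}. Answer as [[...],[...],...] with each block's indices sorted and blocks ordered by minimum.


C ↔ D_5 under row/col permutation; |W(D_5)| = 1920.

Each λ_j+ρ reduced to Ā_17; 5-tuples below use C's row order:

  λ_1+ρ ↦ (3, 1, 0, 3, 0);  λ_2+ρ ↦ (2, 2, 1, 2, 5);  λ_3+ρ ↦ (2, 2, 1, 2, 5);  λ_4+ρ ↦ (0, 1, 2, 1, 8);  λ_5+ρ ↦ (3, 1, 0, 3, 0);  λ_6+ρ ↦ (0, 4, 5, 2, 2);  λ_7+ρ ↦ (0, 0, 4, 10, 3);  λ_8+ρ ↦ (0, 0, 4, 10, 3);  λ_9+ρ ↦ (0, 4, 5, 2, 2);  λ_10+ρ ↦ (2, 2, 1, 2, 5);  λ_11+ρ ↦ (0, 1, 2, 1, 8);  λ_12+ρ ↦ (0, 0, 4, 10, 3);  λ_13+ρ ↦ (2, 2, 1, 2, 5);  λ_14+ρ ↦ (0, 4, 5, 2, 2);  λ_15+ρ ↦ (0, 0, 4, 10, 3);  λ_16+ρ ↦ (0, 4, 5, 2, 2)

Grouping the 16 weights by Ā_17-representative: 5 linkage classes.

[[1, 5], [2, 3, 10, 13], [4, 11], [6, 9, 14, 16], [7, 8, 12, 15]]


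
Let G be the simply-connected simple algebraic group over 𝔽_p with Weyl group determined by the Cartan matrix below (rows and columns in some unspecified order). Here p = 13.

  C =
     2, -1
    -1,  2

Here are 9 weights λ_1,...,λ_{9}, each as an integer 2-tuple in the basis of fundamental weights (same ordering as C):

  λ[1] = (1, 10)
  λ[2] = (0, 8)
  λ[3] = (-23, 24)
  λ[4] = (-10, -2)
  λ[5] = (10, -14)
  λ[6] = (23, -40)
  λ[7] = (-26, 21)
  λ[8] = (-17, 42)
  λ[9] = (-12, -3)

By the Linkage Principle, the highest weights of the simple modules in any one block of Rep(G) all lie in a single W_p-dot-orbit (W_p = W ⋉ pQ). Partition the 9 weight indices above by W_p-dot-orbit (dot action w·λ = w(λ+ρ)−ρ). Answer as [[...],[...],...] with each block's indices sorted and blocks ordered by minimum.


Cartan matrix: type A_2 (|W|=6); un-permuting the 2 rows.

Each λ_j+ρ reduced to Ā_13; 2-tuples below use C's row order:

  λ_1 → (2, 11) · λ_2 → (1, 9) · λ_3 → (1, 9) · λ_4 → (1, 9) · λ_5 → (2, 11) · λ_6 → (2, 11) · λ_7 → (1, 9) · λ_8 → (1, 9) · λ_9 → (2, 11)

Grouping the 9 weights by Ā_13-representative: 2 linkage classes.

[[1, 5, 6, 9], [2, 3, 4, 7, 8]]


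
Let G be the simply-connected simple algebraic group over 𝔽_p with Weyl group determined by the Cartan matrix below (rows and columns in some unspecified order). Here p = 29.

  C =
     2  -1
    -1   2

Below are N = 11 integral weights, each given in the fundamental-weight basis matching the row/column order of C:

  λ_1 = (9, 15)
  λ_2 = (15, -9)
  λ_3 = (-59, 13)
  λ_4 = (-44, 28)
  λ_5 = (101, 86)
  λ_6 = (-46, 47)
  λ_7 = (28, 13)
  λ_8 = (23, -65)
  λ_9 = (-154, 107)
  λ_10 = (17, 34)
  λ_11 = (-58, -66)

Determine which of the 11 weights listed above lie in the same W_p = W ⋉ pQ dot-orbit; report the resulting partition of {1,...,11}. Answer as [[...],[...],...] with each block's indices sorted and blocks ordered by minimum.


C ↔ A_2 under row/col permutation; |W(A_2)| = 6.

Ā_29 reps of the 11 weights (A_2, coords as presented):

  1: (10, 16);  2: (8, 8);  3: (15, 0);  4: (15, 0);  5: (15, 0);  6: (10, 16);  7: (15, 0);  8: (6, 5);  9: (8, 8);  10: (6, 5);  11: (6, 1)

The 11 indices split into 5 linkage classes (same alcove rep ⇔ same W_29-dot-orbit):

[[1, 6], [2, 9], [3, 4, 5, 7], [8, 10], [11]]


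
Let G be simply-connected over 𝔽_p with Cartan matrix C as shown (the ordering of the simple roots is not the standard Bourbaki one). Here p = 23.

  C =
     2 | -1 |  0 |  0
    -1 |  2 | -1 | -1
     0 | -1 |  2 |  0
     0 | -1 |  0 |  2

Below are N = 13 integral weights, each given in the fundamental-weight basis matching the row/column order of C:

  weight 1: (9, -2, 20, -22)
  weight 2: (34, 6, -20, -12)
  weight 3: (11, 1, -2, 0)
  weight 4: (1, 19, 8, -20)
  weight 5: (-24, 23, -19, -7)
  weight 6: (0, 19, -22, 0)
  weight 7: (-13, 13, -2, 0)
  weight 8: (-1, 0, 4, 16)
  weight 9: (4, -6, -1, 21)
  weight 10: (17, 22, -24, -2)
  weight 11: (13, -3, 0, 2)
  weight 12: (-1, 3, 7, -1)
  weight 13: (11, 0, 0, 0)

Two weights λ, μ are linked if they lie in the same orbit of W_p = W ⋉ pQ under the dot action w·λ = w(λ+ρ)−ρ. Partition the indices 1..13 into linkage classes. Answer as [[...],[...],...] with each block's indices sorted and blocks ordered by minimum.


Root system D_4: the 4×4 matrix C matches after relabeling.

Each λ_j+ρ reduced to Ā_23; 4-tuples below use C's row order:

    [1] (12, 1, 1, 1)
    [2] (0, 4, 8, 0)
    [3] (12, 1, 1, 1)
    [4] (6, 2, 1, 11)
    [5] (0, 0, 5, 17)
    [6] (0, 1, 20, 0)
    [7] (12, 1, 1, 1)
    [8] (0, 0, 5, 17)
    [9] (0, 0, 5, 17)
    [10] (0, 0, 5, 17)
    [11] (12, 1, 1, 1)
    [12] (0, 4, 8, 0)
    [13] (12, 1, 1, 1)

5 distinct reps among the 13 weights ⇒ 5 W_23-linkage classes:

[[1, 3, 7, 11, 13], [2, 12], [4], [5, 8, 9, 10], [6]]


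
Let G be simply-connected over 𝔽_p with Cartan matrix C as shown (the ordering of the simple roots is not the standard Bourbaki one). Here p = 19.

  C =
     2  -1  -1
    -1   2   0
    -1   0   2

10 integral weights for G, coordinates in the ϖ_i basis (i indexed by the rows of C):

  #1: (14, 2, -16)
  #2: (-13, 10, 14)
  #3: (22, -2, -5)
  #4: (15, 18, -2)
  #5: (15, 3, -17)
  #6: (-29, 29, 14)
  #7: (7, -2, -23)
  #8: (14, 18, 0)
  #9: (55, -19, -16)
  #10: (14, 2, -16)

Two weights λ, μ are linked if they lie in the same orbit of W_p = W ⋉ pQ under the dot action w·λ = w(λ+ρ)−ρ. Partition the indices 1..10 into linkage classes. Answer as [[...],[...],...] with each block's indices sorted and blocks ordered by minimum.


A_3 Cartan matrix, 3 simple roots permuted; ρ=(1,1,1).

Folding the 10 weights λ_j+ρ into Ā_19 (reps in the given 3-coord order):

  1: (0, 3, 15);  2: (11, 1, 3);  3: (15, 3, 0);  4: (0, 3, 15);  5: (0, 3, 15);  6: (6, 9, 2);  7: (1, 11, 4);  8: (0, 3, 15);  9: (15, 3, 0);  10: (0, 3, 15)

Partition of {1..10} into 5 W_19-dot-orbits:

[[1, 4, 5, 8, 10], [2], [3, 9], [6], [7]]


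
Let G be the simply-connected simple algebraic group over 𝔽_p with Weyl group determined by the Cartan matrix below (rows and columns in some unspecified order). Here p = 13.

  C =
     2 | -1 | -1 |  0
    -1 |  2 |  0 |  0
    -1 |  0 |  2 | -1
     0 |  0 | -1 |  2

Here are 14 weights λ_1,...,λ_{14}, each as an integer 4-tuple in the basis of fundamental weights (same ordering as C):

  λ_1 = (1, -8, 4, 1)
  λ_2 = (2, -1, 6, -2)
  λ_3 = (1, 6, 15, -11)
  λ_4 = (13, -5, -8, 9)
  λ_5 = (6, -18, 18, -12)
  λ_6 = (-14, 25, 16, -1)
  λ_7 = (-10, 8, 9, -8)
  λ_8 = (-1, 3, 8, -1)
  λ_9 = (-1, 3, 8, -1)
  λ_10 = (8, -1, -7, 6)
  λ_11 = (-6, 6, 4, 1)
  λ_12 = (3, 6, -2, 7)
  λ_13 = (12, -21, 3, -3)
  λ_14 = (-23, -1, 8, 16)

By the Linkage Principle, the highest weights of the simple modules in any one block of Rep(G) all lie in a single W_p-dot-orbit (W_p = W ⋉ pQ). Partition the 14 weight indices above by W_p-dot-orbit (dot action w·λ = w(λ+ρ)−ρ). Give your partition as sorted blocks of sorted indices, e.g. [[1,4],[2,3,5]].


A_4 Cartan matrix, 4 simple roots permuted; ρ=(1,1,1,1).

Ā_13 reps of the 14 weights (A_4, coords as presented):

  λ_1 → (5, 2, 0, 2) · λ_2 → (3, 0, 6, 1) · λ_3 → (3, 2, 1, 2) · λ_4 → (3, 0, 6, 1) · λ_5 → (0, 6, 2, 2) · λ_6 → (0, 4, 9, 0) · λ_7 → (3, 0, 6, 1) · λ_8 → (0, 4, 9, 0) · λ_9 → (0, 4, 9, 0) · λ_10 → (3, 0, 6, 1) · λ_11 → (5, 2, 0, 2) · λ_12 → (3, 2, 1, 2) · λ_13 → (0, 6, 2, 2) · λ_14 → (0, 4, 9, 0)

Grouping the 14 weights by Ā_13-representative: 5 linkage classes.

[[1, 11], [2, 4, 7, 10], [3, 12], [5, 13], [6, 8, 9, 14]]


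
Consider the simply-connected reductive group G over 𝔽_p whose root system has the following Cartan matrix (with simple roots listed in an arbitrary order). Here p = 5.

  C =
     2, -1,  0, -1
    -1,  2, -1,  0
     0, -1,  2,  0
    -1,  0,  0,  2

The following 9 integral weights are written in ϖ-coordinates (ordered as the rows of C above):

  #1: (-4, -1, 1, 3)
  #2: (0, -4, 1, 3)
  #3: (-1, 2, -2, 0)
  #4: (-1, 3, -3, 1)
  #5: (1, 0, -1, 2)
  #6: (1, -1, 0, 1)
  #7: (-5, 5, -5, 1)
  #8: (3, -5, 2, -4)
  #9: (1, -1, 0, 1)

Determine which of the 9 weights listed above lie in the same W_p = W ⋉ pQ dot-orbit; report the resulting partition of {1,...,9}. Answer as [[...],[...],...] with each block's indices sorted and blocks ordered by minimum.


A_4 Cartan matrix, 4 simple roots permuted; ρ=(1,1,1,1).

Alcove-folded reps (p=5, 9 weights, presented ϖ-order):

  [1] (0, 2, 1, 1)
  [2] (2, 0, 1, 2)
  [3] (0, 2, 1, 1)
  [4] (0, 2, 1, 1)
  [5] (2, 0, 1, 2)
  [6] (2, 0, 1, 2)
  [7] (0, 2, 1, 1)
  [8] (3, 0, 1, 0)
  [9] (2, 0, 1, 2)

Grouping the 9 weights by Ā_5-representative: 3 linkage classes.

[[1, 3, 4, 7], [2, 5, 6, 9], [8]]


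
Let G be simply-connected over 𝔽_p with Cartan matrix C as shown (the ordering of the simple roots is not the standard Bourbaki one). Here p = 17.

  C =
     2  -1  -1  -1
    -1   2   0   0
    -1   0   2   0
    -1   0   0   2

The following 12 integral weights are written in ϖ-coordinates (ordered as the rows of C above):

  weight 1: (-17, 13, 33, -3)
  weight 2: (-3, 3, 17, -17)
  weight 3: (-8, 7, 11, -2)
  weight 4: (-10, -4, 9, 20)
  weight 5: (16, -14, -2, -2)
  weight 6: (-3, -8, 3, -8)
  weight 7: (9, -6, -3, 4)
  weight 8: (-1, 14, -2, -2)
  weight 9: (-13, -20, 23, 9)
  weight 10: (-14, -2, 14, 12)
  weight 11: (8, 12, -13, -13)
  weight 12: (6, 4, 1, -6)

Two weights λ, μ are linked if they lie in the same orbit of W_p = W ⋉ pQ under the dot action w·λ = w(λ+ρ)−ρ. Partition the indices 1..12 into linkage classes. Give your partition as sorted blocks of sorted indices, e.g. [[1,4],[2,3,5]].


C ↔ D_4 under row/col permutation; |W(D_4)| = 192.

Ā_17 reps of the 12 weights (D_4, coords as presented):

  λ_1+ρ ↦ (0, 13, 1, 1);  λ_2+ρ ↦ (0, 13, 1, 1);  λ_3+ρ ↦ (1, 0, 4, 7);  λ_4+ρ ↦ (2, 5, 2, 5);  λ_5+ρ ↦ (0, 13, 1, 1);  λ_6+ρ ↦ (2, 5, 2, 5);  λ_7+ρ ↦ (2, 5, 2, 5);  λ_8+ρ ↦ (0, 13, 1, 1);  λ_9+ρ ↦ (2, 2, 3, 3);  λ_10+ρ ↦ (0, 13, 1, 1);  λ_11+ρ ↦ (2, 2, 3, 3);  λ_12+ρ ↦ (2, 5, 2, 5)

The 12 indices split into 4 linkage classes (same alcove rep ⇔ same W_17-dot-orbit):

[[1, 2, 5, 8, 10], [3], [4, 6, 7, 12], [9, 11]]


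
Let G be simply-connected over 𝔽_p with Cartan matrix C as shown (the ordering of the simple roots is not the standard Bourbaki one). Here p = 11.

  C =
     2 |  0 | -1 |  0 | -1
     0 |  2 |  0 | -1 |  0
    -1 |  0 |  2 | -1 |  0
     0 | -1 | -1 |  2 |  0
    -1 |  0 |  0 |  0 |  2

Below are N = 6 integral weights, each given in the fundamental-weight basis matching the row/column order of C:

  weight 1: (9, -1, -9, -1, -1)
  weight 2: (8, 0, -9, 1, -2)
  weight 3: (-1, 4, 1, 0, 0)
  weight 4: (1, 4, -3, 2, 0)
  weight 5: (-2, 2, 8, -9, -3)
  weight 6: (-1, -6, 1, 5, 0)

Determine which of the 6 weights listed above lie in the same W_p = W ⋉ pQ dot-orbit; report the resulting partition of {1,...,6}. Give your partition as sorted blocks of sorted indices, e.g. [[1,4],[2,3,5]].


C ↔ A_5 under row/col permutation; |W(A_5)| = 720.

Each λ_j+ρ reduced to Ā_11; 5-tuples below use C's row order:

  [1] (2, 8, 0, 0, 0);  [2] (0, 5, 2, 1, 1);  [3] (0, 5, 2, 1, 1);  [4] (0, 5, 2, 1, 1);  [5] (0, 5, 2, 1, 1);  [6] (0, 5, 2, 1, 1)

The 6 indices split into 2 linkage classes (same alcove rep ⇔ same W_11-dot-orbit):

[[1], [2, 3, 4, 5, 6]]


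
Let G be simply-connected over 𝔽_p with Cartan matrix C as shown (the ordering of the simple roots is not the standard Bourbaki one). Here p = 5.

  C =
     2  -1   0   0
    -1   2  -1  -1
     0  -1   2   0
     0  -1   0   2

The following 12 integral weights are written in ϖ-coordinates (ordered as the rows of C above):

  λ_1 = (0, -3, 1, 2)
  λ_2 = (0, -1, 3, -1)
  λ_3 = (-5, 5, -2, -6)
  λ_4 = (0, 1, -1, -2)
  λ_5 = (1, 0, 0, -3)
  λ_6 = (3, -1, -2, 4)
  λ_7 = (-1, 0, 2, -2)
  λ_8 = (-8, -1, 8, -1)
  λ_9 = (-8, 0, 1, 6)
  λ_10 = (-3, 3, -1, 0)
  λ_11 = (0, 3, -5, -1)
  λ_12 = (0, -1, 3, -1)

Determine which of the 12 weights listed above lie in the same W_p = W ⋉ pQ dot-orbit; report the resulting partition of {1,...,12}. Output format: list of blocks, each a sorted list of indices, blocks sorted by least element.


Dynkin diagram of C (from the 6 off-diagonal −1 entries): D_4.

Folding the 12 weights λ_j+ρ into Ā_5 (reps in the given 4-coord order):

  λ_1+ρ ↦ (1, 1, 0, 1) · λ_2+ρ ↦ (1, 0, 4, 0) · λ_3+ρ ↦ (0, 0, 3, 1) · λ_4+ρ ↦ (1, 1, 0, 1) · λ_5+ρ ↦ (1, 1, 0, 1) · λ_6+ρ ↦ (0, 0, 3, 1) · λ_7+ρ ↦ (0, 0, 3, 1) · λ_8+ρ ↦ (2, 0, 0, 1) · λ_9+ρ ↦ (1, 1, 0, 1) · λ_10+ρ ↦ (2, 0, 0, 1) · λ_11+ρ ↦ (1, 0, 4, 0) · λ_12+ρ ↦ (1, 0, 4, 0)

The 12 indices split into 4 linkage classes (same alcove rep ⇔ same W_5-dot-orbit):

[[1, 4, 5, 9], [2, 11, 12], [3, 6, 7], [8, 10]]


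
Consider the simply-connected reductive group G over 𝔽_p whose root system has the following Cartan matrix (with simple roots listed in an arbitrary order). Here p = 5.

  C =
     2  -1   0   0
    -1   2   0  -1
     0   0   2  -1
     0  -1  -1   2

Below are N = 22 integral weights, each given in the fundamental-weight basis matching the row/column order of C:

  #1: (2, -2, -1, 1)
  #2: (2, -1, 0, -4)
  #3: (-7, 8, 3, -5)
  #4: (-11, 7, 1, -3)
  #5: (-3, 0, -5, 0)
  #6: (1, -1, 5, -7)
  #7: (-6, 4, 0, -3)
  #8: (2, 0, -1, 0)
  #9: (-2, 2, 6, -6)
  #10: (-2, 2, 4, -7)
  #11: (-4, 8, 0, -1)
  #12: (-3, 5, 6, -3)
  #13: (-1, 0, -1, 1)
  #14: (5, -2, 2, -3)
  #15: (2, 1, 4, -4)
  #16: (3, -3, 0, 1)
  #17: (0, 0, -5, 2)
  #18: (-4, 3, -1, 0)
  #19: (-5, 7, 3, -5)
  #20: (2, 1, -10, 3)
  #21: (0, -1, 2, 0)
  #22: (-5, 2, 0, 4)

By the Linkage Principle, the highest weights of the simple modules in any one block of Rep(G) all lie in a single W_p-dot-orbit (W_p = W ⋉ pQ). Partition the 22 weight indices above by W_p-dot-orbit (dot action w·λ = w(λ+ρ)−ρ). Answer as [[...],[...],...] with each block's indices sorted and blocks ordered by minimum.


A_4 Cartan matrix, 4 simple roots permuted; ρ=(1,1,1,1).

W_5-reps of the 22 weights in Ā_5 (same 4-coord order as C):

  λ_1+ρ ↦ (2, 1, 0, 1);  λ_2+ρ ↦ (0, 1, 0, 2);  λ_3+ρ ↦ (1, 0, 3, 1);  λ_4+ρ ↦ (0, 1, 0, 2);  λ_5+ρ ↦ (2, 1, 0, 1);  λ_6+ρ ↦ (3, 1, 0, 1);  λ_7+ρ ↦ (3, 1, 0, 1);  λ_8+ρ ↦ (3, 1, 0, 1);  λ_9+ρ ↦ (0, 1, 0, 2);  λ_10+ρ ↦ (2, 1, 0, 1);  λ_11+ρ ↦ (1, 0, 1, 3);  λ_12+ρ ↦ (2, 1, 0, 1);  λ_13+ρ ↦ (0, 1, 0, 2);  λ_14+ρ ↦ (2, 2, 1, 0);  λ_15+ρ ↦ (0, 1, 0, 2);  λ_16+ρ ↦ (2, 2, 1, 0);  λ_17+ρ ↦ (1, 0, 3, 1);  λ_18+ρ ↦ (3, 1, 0, 1);  λ_19+ρ ↦ (1, 0, 3, 1);  λ_20+ρ ↦ (3, 1, 0, 1);  λ_21+ρ ↦ (1, 0, 3, 1);  λ_22+ρ ↦ (1, 0, 3, 1)

6 distinct reps among the 22 weights ⇒ 6 W_5-linkage classes:

[[1, 5, 10, 12], [2, 4, 9, 13, 15], [3, 17, 19, 21, 22], [6, 7, 8, 18, 20], [11], [14, 16]]


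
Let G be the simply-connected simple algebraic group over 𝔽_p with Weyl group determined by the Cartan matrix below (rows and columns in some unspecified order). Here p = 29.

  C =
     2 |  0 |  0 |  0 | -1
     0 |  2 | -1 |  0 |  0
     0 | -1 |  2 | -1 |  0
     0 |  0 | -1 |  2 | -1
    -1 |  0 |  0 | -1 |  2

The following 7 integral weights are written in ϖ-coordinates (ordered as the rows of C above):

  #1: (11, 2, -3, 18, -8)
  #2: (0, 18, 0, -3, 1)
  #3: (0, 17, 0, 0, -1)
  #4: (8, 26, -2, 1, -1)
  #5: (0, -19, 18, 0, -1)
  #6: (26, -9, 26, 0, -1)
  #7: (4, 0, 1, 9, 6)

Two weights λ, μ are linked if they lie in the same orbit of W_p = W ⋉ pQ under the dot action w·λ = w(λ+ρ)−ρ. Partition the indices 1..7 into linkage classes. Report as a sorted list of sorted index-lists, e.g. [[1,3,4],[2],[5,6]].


A_5 Cartan matrix, 5 simple roots permuted; ρ=(1,1,1,1,1).

W_29-reps of the 7 weights in Ā_29 (same 5-coord order as C):

  λ_1 → (5, 1, 2, 10, 7) · λ_2 → (1, 18, 1, 1, 0) · λ_3 → (1, 18, 1, 1, 0) · λ_4 → (1, 18, 1, 1, 0) · λ_5 → (1, 18, 1, 1, 0) · λ_6 → (1, 18, 1, 1, 0) · λ_7 → (5, 1, 2, 10, 7)

The 7 indices split into 2 linkage classes (same alcove rep ⇔ same W_29-dot-orbit):

[[1, 7], [2, 3, 4, 5, 6]]


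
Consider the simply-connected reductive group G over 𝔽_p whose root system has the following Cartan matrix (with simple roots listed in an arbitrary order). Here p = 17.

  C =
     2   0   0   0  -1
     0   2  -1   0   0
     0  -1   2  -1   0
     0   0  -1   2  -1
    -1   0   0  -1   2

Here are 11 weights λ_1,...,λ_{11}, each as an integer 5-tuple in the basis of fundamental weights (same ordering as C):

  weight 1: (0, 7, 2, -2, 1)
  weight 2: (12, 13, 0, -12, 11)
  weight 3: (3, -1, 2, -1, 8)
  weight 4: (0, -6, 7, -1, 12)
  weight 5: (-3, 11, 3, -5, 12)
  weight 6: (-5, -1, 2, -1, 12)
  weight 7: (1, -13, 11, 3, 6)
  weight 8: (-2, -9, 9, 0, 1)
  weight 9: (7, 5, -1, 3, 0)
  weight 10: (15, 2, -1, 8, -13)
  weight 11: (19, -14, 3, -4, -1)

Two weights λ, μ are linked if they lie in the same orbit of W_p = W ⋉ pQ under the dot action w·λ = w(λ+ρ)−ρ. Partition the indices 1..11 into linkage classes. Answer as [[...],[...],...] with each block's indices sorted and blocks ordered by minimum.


C ↔ A_5 under row/col permutation; |W(A_5)| = 720.

λ_j+ρ reflected into Ā_17 (⟨·,θ^∨⟩≤17); 5-tuples as given:

  λ_1+ρ ↦ (1, 8, 2, 1, 1);  λ_2+ρ ↦ (1, 8, 2, 1, 1);  λ_3+ρ ↦ (4, 0, 3, 0, 9);  λ_4+ρ ↦ (4, 0, 3, 0, 9);  λ_5+ρ ↦ (6, 4, 0, 4, 1);  λ_6+ρ ↦ (4, 0, 3, 0, 9);  λ_7+ρ ↦ (6, 4, 0, 4, 1);  λ_8+ρ ↦ (1, 8, 2, 1, 1);  λ_9+ρ ↦ (6, 4, 0, 4, 1);  λ_10+ρ ↦ (4, 0, 3, 0, 9);  λ_11+ρ ↦ (4, 0, 3, 0, 9)

Grouping the 11 weights by Ā_17-representative: 3 linkage classes.

[[1, 2, 8], [3, 4, 6, 10, 11], [5, 7, 9]]


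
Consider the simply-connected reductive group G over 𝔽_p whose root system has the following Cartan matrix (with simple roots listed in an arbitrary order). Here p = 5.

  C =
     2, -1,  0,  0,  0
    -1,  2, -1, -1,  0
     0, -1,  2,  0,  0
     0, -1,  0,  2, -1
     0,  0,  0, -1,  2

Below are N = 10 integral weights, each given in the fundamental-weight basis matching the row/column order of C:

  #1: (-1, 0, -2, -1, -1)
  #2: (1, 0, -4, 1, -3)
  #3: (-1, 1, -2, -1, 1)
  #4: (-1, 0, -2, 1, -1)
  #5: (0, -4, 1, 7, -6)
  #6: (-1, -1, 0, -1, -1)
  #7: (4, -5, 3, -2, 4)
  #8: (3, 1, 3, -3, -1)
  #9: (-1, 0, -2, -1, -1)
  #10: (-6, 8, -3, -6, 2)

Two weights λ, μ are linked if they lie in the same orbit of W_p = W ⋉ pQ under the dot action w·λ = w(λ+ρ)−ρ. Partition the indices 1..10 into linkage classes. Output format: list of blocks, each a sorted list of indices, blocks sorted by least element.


Cartan matrix: type D_5 (|W|=1920); un-permuting the 5 rows.

Alcove-folded reps (p=5, 10 weights, presented ϖ-order):

  [1] (0, 0, 1, 0, 0) · [2] (0, 0, 1, 2, 0) · [3] (0, 1, 1, 0, 2) · [4] (0, 0, 1, 2, 0) · [5] (1, 0, 2, 0, 2) · [6] (0, 0, 1, 0, 0) · [7] (0, 0, 1, 0, 0) · [8] (1, 0, 1, 0, 0) · [9] (0, 0, 1, 0, 0) · [10] (0, 1, 1, 0, 2)

Linkage partition of the 10 weights (5 classes, p=5):

[[1, 6, 7, 9], [2, 4], [3, 10], [5], [8]]


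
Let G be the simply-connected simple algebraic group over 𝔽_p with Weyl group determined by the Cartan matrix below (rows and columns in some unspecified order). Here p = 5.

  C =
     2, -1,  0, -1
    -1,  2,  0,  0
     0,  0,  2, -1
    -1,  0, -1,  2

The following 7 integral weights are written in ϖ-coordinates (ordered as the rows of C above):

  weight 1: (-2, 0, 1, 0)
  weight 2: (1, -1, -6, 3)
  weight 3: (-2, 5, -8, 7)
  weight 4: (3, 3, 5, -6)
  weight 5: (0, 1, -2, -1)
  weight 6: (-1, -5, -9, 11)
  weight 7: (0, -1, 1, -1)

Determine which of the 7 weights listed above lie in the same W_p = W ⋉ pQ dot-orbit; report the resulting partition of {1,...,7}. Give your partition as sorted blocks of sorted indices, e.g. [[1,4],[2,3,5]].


Root system A_4: the 4×4 matrix C matches after relabeling.

Folding the 7 weights λ_j+ρ into Ā_5 (reps in the given 4-coord order):

  1: (1, 0, 2, 0) · 2: (0, 1, 3, 1) · 3: (1, 0, 2, 0) · 4: (0, 1, 3, 1) · 5: (0, 2, 0, 1) · 6: (0, 2, 0, 1) · 7: (1, 0, 2, 0)

Grouping the 7 weights by Ā_5-representative: 3 linkage classes.

[[1, 3, 7], [2, 4], [5, 6]]


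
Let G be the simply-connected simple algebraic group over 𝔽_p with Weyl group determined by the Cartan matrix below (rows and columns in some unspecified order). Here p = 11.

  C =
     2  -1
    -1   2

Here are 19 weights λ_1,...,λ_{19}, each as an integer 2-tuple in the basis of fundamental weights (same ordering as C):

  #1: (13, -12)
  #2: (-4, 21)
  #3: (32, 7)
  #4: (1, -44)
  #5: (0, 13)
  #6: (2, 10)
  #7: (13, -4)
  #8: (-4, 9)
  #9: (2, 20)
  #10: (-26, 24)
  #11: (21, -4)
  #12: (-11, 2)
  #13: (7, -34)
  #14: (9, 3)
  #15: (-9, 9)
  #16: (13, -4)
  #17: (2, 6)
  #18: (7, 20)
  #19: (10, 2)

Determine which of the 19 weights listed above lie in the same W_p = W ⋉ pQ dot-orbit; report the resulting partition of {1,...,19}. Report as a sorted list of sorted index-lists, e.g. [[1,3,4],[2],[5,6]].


C ↔ A_2 under row/col permutation; |W(A_2)| = 6.

Folding the 19 weights λ_j+ρ into Ā_11 (reps in the given 2-coord order):

  λ_1+ρ ↦ (0, 8)
  λ_2+ρ ↦ (8, 0)
  λ_3+ρ ↦ (0, 8)
  λ_4+ρ ↦ (8, 2)
  λ_5+ρ ↦ (3, 7)
  λ_6+ρ ↦ (0, 8)
  λ_7+ρ ↦ (8, 0)
  λ_8+ρ ↦ (3, 7)
  λ_9+ρ ↦ (8, 2)
  λ_10+ρ ↦ (0, 8)
  λ_11+ρ ↦ (0, 8)
  λ_12+ρ ↦ (3, 7)
  λ_13+ρ ↦ (8, 0)
  λ_14+ρ ↦ (7, 1)
  λ_15+ρ ↦ (8, 2)
  λ_16+ρ ↦ (8, 0)
  λ_17+ρ ↦ (3, 7)
  λ_18+ρ ↦ (3, 7)
  λ_19+ρ ↦ (8, 0)

Linkage partition of the 19 weights (5 classes, p=11):

[[1, 3, 6, 10, 11], [2, 7, 13, 16, 19], [4, 9, 15], [5, 8, 12, 17, 18], [14]]


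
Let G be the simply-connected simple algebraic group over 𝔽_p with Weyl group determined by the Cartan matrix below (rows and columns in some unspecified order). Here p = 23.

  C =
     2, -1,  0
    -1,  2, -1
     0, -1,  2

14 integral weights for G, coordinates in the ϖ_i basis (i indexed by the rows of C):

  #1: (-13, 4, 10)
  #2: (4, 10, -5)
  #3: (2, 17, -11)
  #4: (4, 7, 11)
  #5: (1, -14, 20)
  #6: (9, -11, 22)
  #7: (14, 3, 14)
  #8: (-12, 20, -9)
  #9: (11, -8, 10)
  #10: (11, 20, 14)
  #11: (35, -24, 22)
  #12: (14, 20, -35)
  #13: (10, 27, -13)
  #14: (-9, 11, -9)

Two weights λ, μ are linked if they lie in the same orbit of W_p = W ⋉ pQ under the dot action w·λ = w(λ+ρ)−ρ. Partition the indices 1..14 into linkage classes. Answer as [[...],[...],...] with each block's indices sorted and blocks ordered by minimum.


C ↔ A_3 under row/col permutation; |W(A_3)| = 24.

Folding the 14 weights λ_j+ρ into Ā_23 (reps in the given 3-coord order):

  1: (5, 7, 4)
  2: (5, 7, 4)
  3: (3, 8, 10)
  4: (3, 8, 10)
  5: (11, 2, 8)
  6: (0, 10, 13)
  7: (4, 4, 4)
  8: (11, 2, 8)
  9: (5, 7, 4)
  10: (11, 2, 8)
  11: (0, 10, 13)
  12: (11, 2, 8)
  13: (5, 7, 4)
  14: (4, 4, 4)

5 distinct reps among the 14 weights ⇒ 5 W_23-linkage classes:

[[1, 2, 9, 13], [3, 4], [5, 8, 10, 12], [6, 11], [7, 14]]


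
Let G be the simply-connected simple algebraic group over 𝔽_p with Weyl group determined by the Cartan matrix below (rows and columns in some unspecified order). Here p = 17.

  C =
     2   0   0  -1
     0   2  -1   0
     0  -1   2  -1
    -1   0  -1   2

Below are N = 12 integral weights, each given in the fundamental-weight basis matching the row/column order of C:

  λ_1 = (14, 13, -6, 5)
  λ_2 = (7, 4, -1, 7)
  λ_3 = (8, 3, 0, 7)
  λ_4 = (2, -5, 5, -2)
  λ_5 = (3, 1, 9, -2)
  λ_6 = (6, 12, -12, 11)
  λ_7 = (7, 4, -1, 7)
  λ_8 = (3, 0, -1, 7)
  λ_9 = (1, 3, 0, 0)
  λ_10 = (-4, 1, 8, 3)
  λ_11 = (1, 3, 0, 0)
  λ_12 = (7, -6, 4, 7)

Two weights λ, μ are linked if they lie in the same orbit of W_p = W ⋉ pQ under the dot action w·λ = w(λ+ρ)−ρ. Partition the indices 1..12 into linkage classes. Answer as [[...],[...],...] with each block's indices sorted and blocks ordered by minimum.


Type A_4, rank 4, |W|=120; reorder rows/cols to standard.

Alcove-folded reps (p=17, 12 weights, presented ϖ-order):

    λ_1+ρ ↦ (2, 4, 1, 1)
    λ_2+ρ ↦ (4, 1, 0, 8)
    λ_3+ρ ↦ (4, 1, 0, 8)
    λ_4+ρ ↦ (2, 4, 1, 1)
    λ_5+ρ ↦ (3, 2, 9, 1)
    λ_6+ρ ↦ (3, 2, 9, 1)
    λ_7+ρ ↦ (4, 1, 0, 8)
    λ_8+ρ ↦ (4, 1, 0, 8)
    λ_9+ρ ↦ (2, 4, 1, 1)
    λ_10+ρ ↦ (3, 2, 9, 1)
    λ_11+ρ ↦ (2, 4, 1, 1)
    λ_12+ρ ↦ (4, 1, 0, 8)

3 distinct reps among the 12 weights ⇒ 3 W_17-linkage classes:

[[1, 4, 9, 11], [2, 3, 7, 8, 12], [5, 6, 10]]


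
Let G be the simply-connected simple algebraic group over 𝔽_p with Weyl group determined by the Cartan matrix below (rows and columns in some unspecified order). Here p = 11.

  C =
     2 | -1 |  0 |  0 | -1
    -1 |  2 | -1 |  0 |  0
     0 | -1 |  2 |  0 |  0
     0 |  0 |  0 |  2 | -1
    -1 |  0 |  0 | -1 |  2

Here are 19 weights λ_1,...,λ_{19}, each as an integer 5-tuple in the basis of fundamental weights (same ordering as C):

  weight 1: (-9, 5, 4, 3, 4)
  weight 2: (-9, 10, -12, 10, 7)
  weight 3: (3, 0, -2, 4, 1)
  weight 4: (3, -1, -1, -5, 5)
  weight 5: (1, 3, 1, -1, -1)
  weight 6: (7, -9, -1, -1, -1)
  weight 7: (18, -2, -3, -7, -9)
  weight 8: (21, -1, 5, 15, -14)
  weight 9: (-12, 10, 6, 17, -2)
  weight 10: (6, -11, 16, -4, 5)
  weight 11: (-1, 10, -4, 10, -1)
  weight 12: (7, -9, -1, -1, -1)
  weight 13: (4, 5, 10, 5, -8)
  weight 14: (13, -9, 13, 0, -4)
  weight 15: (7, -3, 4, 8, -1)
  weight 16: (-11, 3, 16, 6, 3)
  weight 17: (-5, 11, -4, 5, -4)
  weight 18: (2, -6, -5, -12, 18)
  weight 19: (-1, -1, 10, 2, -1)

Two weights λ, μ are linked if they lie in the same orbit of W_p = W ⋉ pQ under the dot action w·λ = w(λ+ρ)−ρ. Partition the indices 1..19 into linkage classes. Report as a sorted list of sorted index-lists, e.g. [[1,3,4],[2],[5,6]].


Cartan matrix: type A_5 (|W|=720); un-permuting the 5 rows.

Each λ_j+ρ reduced to Ā_11; 5-tuples below use C's row order:

    λ_1+ρ ↦ (3, 2, 2, 0, 3)
    λ_2+ρ ↦ (0, 0, 8, 0, 0)
    λ_3+ρ ↦ (4, 0, 0, 4, 2)
    λ_4+ρ ↦ (4, 0, 0, 4, 2)
    λ_5+ρ ↦ (2, 4, 2, 0, 0)
    λ_6+ρ ↦ (0, 0, 8, 0, 0)
    λ_7+ρ ↦ (3, 2, 2, 0, 3)
    λ_8+ρ ↦ (2, 4, 2, 0, 0)
    λ_9+ρ ↦ (4, 0, 0, 4, 2)
    λ_10+ρ ↦ (3, 2, 2, 0, 3)
    λ_11+ρ ↦ (0, 0, 8, 0, 0)
    λ_12+ρ ↦ (0, 0, 8, 0, 0)
    λ_13+ρ ↦ (4, 0, 0, 4, 2)
    λ_14+ρ ↦ (3, 2, 2, 0, 3)
    λ_15+ρ ↦ (2, 4, 2, 0, 0)
    λ_16+ρ ↦ (4, 0, 0, 4, 2)
    λ_17+ρ ↦ (3, 2, 2, 0, 3)
    λ_18+ρ ↦ (2, 4, 2, 0, 0)
    λ_19+ρ ↦ (0, 0, 8, 0, 0)

Grouping the 19 weights by Ā_11-representative: 4 linkage classes.

[[1, 7, 10, 14, 17], [2, 6, 11, 12, 19], [3, 4, 9, 13, 16], [5, 8, 15, 18]]


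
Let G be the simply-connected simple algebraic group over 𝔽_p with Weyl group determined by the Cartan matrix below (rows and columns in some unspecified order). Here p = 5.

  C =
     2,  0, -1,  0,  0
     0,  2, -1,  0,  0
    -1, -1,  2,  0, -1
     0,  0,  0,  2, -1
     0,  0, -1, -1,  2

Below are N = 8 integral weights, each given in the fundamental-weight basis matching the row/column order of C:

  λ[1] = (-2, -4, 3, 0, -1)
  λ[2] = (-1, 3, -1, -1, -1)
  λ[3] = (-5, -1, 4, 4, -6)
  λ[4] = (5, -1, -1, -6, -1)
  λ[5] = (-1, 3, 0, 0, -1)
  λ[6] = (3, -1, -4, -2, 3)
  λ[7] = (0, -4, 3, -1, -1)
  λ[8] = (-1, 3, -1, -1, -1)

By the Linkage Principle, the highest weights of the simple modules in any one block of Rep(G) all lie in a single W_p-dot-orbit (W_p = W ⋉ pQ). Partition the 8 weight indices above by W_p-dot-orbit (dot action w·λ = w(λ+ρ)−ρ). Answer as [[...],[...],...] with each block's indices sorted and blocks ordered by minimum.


C ↔ D_5 under row/col permutation; |W(D_5)| = 1920.

Folding the 8 weights λ_j+ρ into Ā_5 (reps in the given 5-coord order):

  1: (1, 3, 0, 1, 0)
  2: (0, 4, 0, 0, 0)
  3: (0, 4, 0, 0, 0)
  4: (0, 4, 0, 0, 0)
  5: (1, 3, 0, 1, 0)
  6: (1, 3, 0, 1, 0)
  7: (1, 3, 0, 1, 0)
  8: (0, 4, 0, 0, 0)

These 8 weights hit 2 W_5-dot-orbits; sizes (4, 4):

[[1, 5, 6, 7], [2, 3, 4, 8]]


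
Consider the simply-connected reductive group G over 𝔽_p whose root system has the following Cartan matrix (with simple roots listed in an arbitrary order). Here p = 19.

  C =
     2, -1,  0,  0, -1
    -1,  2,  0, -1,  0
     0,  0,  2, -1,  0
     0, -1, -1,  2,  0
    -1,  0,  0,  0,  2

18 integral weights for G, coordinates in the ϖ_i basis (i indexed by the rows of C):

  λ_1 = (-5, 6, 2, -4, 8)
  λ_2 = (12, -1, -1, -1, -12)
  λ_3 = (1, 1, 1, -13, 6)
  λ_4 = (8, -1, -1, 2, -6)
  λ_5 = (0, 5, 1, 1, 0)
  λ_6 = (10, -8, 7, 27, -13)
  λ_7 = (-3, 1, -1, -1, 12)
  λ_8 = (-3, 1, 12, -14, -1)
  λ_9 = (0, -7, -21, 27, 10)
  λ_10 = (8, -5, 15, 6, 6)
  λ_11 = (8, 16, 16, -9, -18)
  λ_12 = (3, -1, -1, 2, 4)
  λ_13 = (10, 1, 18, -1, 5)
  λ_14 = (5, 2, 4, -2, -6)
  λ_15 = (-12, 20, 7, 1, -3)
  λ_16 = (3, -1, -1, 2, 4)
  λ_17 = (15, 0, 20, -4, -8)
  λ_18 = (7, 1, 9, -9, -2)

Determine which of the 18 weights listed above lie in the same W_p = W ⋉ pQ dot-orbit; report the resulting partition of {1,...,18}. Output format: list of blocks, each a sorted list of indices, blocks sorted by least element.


C ↔ A_5 under row/col permutation; |W(A_5)| = 720.

λ_j+ρ reflected into Ā_19 (⟨·,θ^∨⟩≤19); 5-tuples as given:

  1: (4, 0, 0, 3, 5)
  2: (2, 0, 0, 0, 11)
  3: (1, 6, 2, 2, 1)
  4: (4, 0, 0, 3, 5)
  5: (1, 6, 2, 2, 1)
  6: (1, 6, 2, 2, 1)
  7: (2, 0, 0, 0, 11)
  8: (2, 0, 0, 0, 11)
  9: (1, 2, 4, 1, 5)
  10: (4, 0, 0, 3, 5)
  11: (1, 1, 7, 1, 7)
  12: (4, 0, 0, 3, 5)
  13: (2, 0, 0, 0, 11)
  14: (1, 2, 4, 1, 5)
  15: (1, 6, 2, 2, 1)
  16: (4, 0, 0, 3, 5)
  17: (2, 0, 2, 1, 7)
  18: (1, 6, 2, 2, 1)

Linkage partition of the 18 weights (6 classes, p=19):

[[1, 4, 10, 12, 16], [2, 7, 8, 13], [3, 5, 6, 15, 18], [9, 14], [11], [17]]


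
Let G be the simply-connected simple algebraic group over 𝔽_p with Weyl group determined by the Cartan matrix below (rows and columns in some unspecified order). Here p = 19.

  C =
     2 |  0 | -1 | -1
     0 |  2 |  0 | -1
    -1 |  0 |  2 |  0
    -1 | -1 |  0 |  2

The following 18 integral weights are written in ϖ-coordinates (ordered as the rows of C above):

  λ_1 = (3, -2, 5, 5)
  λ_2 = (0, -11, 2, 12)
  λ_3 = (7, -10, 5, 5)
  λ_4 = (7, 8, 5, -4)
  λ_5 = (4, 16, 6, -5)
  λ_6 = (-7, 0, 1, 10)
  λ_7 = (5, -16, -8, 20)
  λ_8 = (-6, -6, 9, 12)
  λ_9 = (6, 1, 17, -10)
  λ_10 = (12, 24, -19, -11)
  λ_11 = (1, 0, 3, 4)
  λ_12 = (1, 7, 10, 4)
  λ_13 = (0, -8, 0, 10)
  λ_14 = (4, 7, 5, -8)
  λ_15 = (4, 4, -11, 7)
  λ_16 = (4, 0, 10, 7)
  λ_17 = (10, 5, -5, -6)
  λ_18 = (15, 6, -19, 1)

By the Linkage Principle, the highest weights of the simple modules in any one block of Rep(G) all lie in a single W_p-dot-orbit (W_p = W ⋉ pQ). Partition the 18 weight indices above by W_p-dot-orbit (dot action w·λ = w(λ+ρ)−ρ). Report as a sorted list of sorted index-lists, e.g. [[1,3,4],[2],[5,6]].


A_4 Cartan matrix, 4 simple roots permuted; ρ=(1,1,1,1).

W_19-reps of the 18 weights in Ā_19 (same 4-coord order as C):

  [1] (4, 1, 6, 5);  [2] (1, 10, 3, 3);  [3] (5, 5, 5, 3);  [4] (5, 5, 5, 3);  [5] (1, 7, 1, 4);  [6] (2, 1, 4, 5);  [7] (1, 7, 1, 4);  [8] (5, 5, 5, 3);  [9] (2, 1, 10, 0);  [10] (4, 1, 6, 5);  [11] (2, 1, 4, 5);  [12] (2, 1, 4, 5);  [13] (1, 7, 1, 4);  [14] (2, 1, 4, 5);  [15] (5, 5, 5, 3);  [16] (5, 5, 5, 3);  [17] (2, 1, 4, 5);  [18] (2, 1, 10, 0)

6 distinct reps among the 18 weights ⇒ 6 W_19-linkage classes:

[[1, 10], [2], [3, 4, 8, 15, 16], [5, 7, 13], [6, 11, 12, 14, 17], [9, 18]]


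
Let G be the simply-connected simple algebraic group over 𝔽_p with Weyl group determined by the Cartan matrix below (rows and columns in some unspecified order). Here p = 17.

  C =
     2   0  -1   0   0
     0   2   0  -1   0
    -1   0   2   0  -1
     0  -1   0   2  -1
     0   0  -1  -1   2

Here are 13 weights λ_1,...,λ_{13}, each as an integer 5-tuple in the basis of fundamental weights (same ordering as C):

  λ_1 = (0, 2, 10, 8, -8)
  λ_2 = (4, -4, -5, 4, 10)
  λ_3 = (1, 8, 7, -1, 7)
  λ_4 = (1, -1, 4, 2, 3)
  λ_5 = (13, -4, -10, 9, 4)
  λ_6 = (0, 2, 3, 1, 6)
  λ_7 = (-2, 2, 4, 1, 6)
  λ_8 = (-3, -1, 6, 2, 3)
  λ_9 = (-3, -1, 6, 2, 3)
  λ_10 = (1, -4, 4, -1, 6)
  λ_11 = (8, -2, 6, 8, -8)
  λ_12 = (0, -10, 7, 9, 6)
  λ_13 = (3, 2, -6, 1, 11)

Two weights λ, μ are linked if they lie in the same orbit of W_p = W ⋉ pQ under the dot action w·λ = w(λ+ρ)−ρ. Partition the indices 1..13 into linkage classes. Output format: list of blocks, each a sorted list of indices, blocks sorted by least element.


Root system A_5: the 5×5 matrix C matches after relabeling.

W_17-reps of the 13 weights in Ā_17 (same 5-coord order as C):

  [1] (1, 3, 4, 2, 7) · [2] (1, 3, 4, 2, 7) · [3] (8, 0, 0, 1, 7) · [4] (2, 0, 5, 3, 4) · [5] (2, 0, 5, 3, 4) · [6] (1, 3, 4, 2, 7) · [7] (1, 3, 4, 2, 7) · [8] (2, 0, 5, 3, 4) · [9] (2, 0, 5, 3, 4) · [10] (2, 0, 5, 3, 4) · [11] (8, 0, 0, 1, 7) · [12] (8, 0, 0, 1, 7) · [13] (1, 3, 4, 2, 7)

Linkage partition of the 13 weights (3 classes, p=17):

[[1, 2, 6, 7, 13], [3, 11, 12], [4, 5, 8, 9, 10]]


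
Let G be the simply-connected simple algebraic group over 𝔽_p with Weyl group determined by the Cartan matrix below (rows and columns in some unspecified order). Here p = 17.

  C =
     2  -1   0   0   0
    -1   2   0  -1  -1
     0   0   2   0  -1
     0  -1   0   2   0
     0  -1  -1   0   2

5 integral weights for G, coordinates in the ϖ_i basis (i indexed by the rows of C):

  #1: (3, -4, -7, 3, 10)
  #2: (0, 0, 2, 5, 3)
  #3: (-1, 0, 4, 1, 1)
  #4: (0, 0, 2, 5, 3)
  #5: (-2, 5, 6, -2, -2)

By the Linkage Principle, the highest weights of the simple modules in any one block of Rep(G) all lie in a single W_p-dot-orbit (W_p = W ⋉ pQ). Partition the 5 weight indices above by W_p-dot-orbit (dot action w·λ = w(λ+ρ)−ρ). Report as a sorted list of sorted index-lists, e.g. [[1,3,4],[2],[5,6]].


C ↔ D_5 under row/col permutation; |W(D_5)| = 1920.

Folding the 5 weights λ_j+ρ into Ā_17 (reps in the given 5-coord order):

  1: (1, 3, 6, 1, 1);  2: (1, 1, 3, 6, 1);  3: (0, 1, 5, 2, 2);  4: (1, 1, 3, 6, 1);  5: (1, 3, 6, 1, 1)

Grouping the 5 weights by Ā_17-representative: 3 linkage classes.

[[1, 5], [2, 4], [3]]


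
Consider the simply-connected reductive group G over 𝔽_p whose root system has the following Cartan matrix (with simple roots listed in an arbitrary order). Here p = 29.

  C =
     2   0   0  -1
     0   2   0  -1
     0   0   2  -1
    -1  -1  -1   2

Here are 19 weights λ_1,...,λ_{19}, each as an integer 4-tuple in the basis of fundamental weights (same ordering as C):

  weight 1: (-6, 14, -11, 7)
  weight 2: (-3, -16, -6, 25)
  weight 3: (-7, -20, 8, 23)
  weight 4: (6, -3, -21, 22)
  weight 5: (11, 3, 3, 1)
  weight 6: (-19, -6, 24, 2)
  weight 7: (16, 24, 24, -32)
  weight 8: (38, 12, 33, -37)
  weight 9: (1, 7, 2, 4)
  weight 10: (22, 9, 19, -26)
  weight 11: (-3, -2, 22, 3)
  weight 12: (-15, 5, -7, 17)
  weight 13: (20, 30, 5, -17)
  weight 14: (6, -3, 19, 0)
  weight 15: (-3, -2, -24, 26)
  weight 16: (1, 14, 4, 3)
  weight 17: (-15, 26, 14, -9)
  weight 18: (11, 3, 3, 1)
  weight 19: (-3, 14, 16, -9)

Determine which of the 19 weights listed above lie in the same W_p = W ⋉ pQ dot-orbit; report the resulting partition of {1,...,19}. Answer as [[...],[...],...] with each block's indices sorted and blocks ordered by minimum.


Root system D_4: the 4×4 matrix C matches after relabeling.

Folding the 19 weights λ_j+ρ into Ā_29 (reps in the given 4-coord order):

  λ_1+ρ ↦ (2, 8, 3, 5) · λ_2+ρ ↦ (2, 15, 5, 3) · λ_3+ρ ↦ (2, 15, 5, 3) · λ_4+ρ ↦ (6, 1, 19, 1) · λ_5+ρ ↦ (12, 4, 4, 2) · λ_6+ρ ↦ (2, 15, 5, 3) · λ_7+ρ ↦ (12, 4, 4, 2) · λ_8+ρ ↦ (2, 8, 3, 5) · λ_9+ρ ↦ (2, 8, 3, 5) · λ_10+ρ ↦ (2, 15, 5, 3) · λ_11+ρ ↦ (2, 1, 23, 1) · λ_12+ρ ↦ (12, 4, 4, 2) · λ_13+ρ ↦ (2, 8, 3, 5) · λ_14+ρ ↦ (6, 1, 19, 1) · λ_15+ρ ↦ (2, 1, 23, 1) · λ_16+ρ ↦ (2, 15, 5, 3) · λ_17+ρ ↦ (8, 5, 7, 2) · λ_18+ρ ↦ (12, 4, 4, 2) · λ_19+ρ ↦ (8, 5, 7, 2)

These 19 weights hit 6 W_29-dot-orbits; sizes (4, 5, 2, 4, 2, 2):

[[1, 8, 9, 13], [2, 3, 6, 10, 16], [4, 14], [5, 7, 12, 18], [11, 15], [17, 19]]


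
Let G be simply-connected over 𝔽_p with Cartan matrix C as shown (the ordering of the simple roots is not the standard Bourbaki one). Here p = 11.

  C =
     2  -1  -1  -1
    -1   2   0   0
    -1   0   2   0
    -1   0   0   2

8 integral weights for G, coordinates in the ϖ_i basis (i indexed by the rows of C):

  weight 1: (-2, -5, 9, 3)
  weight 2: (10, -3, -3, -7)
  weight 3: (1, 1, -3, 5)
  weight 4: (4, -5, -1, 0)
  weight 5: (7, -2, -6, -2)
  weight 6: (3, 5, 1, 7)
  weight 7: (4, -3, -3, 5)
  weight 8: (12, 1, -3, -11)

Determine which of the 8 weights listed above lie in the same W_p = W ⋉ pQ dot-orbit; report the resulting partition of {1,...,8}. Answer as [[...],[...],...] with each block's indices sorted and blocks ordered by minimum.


Type D_4, rank 4, |W|=192; reorder rows/cols to standard.

W_11-reps of the 8 weights in Ā_11 (same 4-coord order as C):

  λ_1 → (1, 1, 5, 1);  λ_2 → (0, 2, 2, 6);  λ_3 → (0, 2, 2, 6);  λ_4 → (1, 4, 0, 1);  λ_5 → (1, 1, 5, 1);  λ_6 → (1, 1, 5, 1);  λ_7 → (0, 2, 2, 6);  λ_8 → (0, 2, 2, 6)

Grouping the 8 weights by Ā_11-representative: 3 linkage classes.

[[1, 5, 6], [2, 3, 7, 8], [4]]


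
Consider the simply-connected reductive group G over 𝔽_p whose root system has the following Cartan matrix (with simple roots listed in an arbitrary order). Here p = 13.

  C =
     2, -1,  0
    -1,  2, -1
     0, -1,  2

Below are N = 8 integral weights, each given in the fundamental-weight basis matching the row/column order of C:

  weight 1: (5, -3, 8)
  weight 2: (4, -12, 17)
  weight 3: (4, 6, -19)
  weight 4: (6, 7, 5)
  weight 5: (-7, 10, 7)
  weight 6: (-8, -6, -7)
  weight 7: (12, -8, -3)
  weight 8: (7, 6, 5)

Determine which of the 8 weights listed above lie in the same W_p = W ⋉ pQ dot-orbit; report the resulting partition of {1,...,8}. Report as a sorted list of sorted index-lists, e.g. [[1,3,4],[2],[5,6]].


Dynkin diagram of C (from the 4 off-diagonal −1 entries): A_3.

W_13-reps of the 8 weights in Ā_13 (same 3-coord order as C):

  λ_1+ρ ↦ (4, 2, 7)
  λ_2+ρ ↦ (1, 5, 2)
  λ_3+ρ ↦ (1, 5, 2)
  λ_4+ρ ↦ (1, 5, 2)
  λ_5+ρ ↦ (0, 5, 2)
  λ_6+ρ ↦ (1, 5, 2)
  λ_7+ρ ↦ (4, 2, 7)
  λ_8+ρ ↦ (0, 5, 2)

The 8 indices split into 3 linkage classes (same alcove rep ⇔ same W_13-dot-orbit):

[[1, 7], [2, 3, 4, 6], [5, 8]]


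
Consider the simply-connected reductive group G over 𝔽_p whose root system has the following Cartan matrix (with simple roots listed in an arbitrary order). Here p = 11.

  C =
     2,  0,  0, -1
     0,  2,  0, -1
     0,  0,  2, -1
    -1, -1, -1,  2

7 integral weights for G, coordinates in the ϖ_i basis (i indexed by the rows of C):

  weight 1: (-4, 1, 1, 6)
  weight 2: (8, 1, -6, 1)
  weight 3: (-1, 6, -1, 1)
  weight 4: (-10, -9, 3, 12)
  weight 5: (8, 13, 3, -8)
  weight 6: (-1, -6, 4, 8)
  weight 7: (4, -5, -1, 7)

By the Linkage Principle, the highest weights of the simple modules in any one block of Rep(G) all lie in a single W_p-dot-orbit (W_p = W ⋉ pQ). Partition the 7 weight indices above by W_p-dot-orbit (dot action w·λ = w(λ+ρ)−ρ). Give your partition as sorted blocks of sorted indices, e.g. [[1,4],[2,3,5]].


Cartan matrix: type D_4 (|W|=192); un-permuting the 4 rows.

W_11-reps of the 7 weights in Ā_11 (same 4-coord order as C):

  λ_1 → (3, 2, 2, 0) · λ_2 → (6, 1, 2, 0) · λ_3 → (0, 7, 0, 2) · λ_4 → (3, 2, 2, 0) · λ_5 → (3, 2, 2, 0) · λ_6 → (3, 2, 2, 0) · λ_7 → (3, 2, 2, 0)

Linkage partition of the 7 weights (3 classes, p=11):

[[1, 4, 5, 6, 7], [2], [3]]
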